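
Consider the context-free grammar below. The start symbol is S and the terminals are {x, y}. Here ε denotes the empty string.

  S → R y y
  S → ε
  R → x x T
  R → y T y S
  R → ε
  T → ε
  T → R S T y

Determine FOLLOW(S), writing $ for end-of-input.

FIRST(R) = {ε, x, y}
FIRST(S) = {ε, x, y}  (via R y y)
FIRST(T) = {ε, x, y}  (via R S T y)
FOLLOW(S) includes $ since S is the start symbol.
FOLLOW(R): in S→R y y, R is followed by y y with FIRST {y}; in T→R S T y, R is followed by S T y with FIRST {x, y}. Thus FOLLOW(R) = {x, y}.
FOLLOW(S): in R→y T y S, the suffix after S is empty, so FOLLOW(S) ⊇ FOLLOW(R) = {x, y}; in T→R S T y, S is followed by T y with FIRST {x, y}. Thus FOLLOW(S) = {$, x, y}.
FOLLOW(T): in R→x x T, the suffix after T is empty, so FOLLOW(T) ⊇ FOLLOW(R) = {x, y}; in R→y T y S, T is followed by y S with FIRST {y}; in T→R S T y, T is followed by y with FIRST {y}. Thus FOLLOW(T) = {x, y}.

{$, x, y}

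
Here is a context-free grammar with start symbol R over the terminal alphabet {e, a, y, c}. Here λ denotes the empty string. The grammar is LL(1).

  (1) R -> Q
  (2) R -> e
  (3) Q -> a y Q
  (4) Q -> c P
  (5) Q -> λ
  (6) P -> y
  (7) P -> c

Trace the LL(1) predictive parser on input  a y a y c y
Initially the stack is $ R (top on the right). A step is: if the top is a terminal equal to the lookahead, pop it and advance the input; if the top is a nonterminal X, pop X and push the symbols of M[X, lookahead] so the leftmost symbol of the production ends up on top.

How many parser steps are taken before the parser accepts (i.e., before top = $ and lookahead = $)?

11

step 1: stack=$ R  input=a y a y c y $  — expand R -> Q
step 2: stack=$ Q  input=a y a y c y $  — expand Q -> a y Q
step 3: stack=$ Q y a  input=a y a y c y $  — match a
step 4: stack=$ Q y  input=y a y c y $  — match y
step 5: stack=$ Q  input=a y c y $  — expand Q -> a y Q
step 6: stack=$ Q y a  input=a y c y $  — match a
step 7: stack=$ Q y  input=y c y $  — match y
step 8: stack=$ Q  input=c y $  — expand Q -> c P
step 9: stack=$ P c  input=c y $  — match c
step 10: stack=$ P  input=y $  — expand P -> y
step 11: stack=$ y  input=y $  — match y
Accept reached after 11 steps.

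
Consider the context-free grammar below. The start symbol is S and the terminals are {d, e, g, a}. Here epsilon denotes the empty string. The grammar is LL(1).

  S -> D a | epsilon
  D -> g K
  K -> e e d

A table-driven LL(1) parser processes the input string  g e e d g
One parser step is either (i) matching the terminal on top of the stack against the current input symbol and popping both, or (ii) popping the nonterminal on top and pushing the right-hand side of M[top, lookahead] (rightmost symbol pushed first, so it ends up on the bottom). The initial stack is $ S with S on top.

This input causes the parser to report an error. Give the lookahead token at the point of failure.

g

step 1: stack=$ S  input=g e e d g $  — expand S -> D a
step 2: stack=$ a D  input=g e e d g $  — expand D -> g K
step 3: stack=$ a K g  input=g e e d g $  — match g
step 4: stack=$ a K  input=e e d g $  — expand K -> e e d
step 5: stack=$ a d e e  input=e e d g $  — match e
step 6: stack=$ a d e  input=e d g $  — match e
step 7: stack=$ a d  input=d g $  — match d
step 8: stack=$ a  input=g $  — error: top is terminal a but lookahead is g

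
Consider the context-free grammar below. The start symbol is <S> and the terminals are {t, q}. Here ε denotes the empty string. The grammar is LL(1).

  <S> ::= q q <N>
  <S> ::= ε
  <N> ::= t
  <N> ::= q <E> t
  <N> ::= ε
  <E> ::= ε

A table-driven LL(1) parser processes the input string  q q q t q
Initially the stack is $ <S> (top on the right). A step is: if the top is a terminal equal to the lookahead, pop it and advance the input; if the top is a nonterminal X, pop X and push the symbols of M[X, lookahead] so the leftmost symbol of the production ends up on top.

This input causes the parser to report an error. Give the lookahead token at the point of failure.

q

     Stack      Input        Action
  1  $ <S>      q q q t q $  expand <S> ::= q q <N>
  2  $ <N> q q  q q q t q $  match q
  3  $ <N> q    q q t q $    match q
  4  $ <N>      q t q $      expand <N> ::= q <E> t
  5  $ t <E> q  q t q $      match q
  6  $ t <E>    t q $        expand <E> ::= ε
  7  $ t        t q $        match t
  8  $          q $          error: stack empty but input remains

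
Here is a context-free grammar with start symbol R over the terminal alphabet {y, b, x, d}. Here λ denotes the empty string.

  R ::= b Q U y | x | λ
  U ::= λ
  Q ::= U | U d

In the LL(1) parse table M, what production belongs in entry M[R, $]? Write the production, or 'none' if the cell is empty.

FIRST(R) = {λ, b, x}
FIRST(U) = {λ}
FIRST(Q) = {λ, d}  (via U, U d)
FOLLOW(R) includes $ since R is the start symbol.
FOLLOW(R): R appears on no right-hand side. Thus FOLLOW(R) = {$}.
For R ::= b Q U y: FIRST(b Q U y) = {b}, so it goes in M[R, t] for t ∈ {b}.
For R ::= x: FIRST(x) = {x}, so it goes in M[R, t] for t ∈ {x}.
For R ::= λ: FIRST(λ) = {λ}, so it goes in M[R, t] for t ∈ {}; since λ ∈ FIRST, also for every t ∈ FOLLOW(R) = {$}.

R ::= λ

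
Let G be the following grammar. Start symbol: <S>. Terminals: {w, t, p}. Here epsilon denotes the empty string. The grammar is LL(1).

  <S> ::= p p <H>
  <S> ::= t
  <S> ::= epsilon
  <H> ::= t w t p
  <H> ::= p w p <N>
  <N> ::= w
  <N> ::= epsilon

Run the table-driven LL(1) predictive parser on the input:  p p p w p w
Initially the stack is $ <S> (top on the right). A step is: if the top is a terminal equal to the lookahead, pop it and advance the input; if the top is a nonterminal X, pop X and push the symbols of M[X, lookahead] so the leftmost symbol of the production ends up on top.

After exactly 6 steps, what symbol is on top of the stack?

p

     Stack        Input          Action
  1  $ <S>        p p p w p w $  expand <S> ::= p p <H>
  2  $ <H> p p    p p p w p w $  match p
  3  $ <H> p      p p w p w $    match p
  4  $ <H>        p w p w $      expand <H> ::= p w p <N>
  5  $ <N> p w p  p w p w $      match p
  6  $ <N> p w    w p w $        match w
Stack after step 6: $ <N> p (top = p).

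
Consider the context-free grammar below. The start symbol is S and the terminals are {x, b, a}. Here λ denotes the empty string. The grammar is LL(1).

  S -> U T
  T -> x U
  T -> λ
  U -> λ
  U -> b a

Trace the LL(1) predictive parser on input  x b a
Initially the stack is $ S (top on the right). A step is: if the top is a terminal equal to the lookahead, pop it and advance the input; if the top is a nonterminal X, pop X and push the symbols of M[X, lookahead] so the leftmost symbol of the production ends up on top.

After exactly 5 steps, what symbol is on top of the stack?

step 1: stack=$ S  input=x b a $  — expand S -> U T
step 2: stack=$ T U  input=x b a $  — expand U -> λ
step 3: stack=$ T  input=x b a $  — expand T -> x U
step 4: stack=$ U x  input=x b a $  — match x
step 5: stack=$ U  input=b a $  — expand U -> b a
Stack after step 5: $ a b (top = b).

b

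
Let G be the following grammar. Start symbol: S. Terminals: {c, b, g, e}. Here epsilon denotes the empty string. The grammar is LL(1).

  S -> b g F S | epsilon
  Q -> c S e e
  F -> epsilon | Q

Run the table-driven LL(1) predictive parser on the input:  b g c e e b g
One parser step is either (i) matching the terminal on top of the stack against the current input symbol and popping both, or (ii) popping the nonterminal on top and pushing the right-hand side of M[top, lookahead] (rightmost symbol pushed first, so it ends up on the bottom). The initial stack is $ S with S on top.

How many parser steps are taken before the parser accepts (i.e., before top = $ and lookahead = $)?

14

step 1: stack=$ S  input=b g c e e b g $  — expand S -> b g F S
step 2: stack=$ S F g b  input=b g c e e b g $  — match b
step 3: stack=$ S F g  input=g c e e b g $  — match g
step 4: stack=$ S F  input=c e e b g $  — expand F -> Q
step 5: stack=$ S Q  input=c e e b g $  — expand Q -> c S e e
step 6: stack=$ S e e S c  input=c e e b g $  — match c
step 7: stack=$ S e e S  input=e e b g $  — expand S -> epsilon
step 8: stack=$ S e e  input=e e b g $  — match e
step 9: stack=$ S e  input=e b g $  — match e
step 10: stack=$ S  input=b g $  — expand S -> b g F S
step 11: stack=$ S F g b  input=b g $  — match b
step 12: stack=$ S F g  input=g $  — match g
step 13: stack=$ S F  input=$  — expand F -> epsilon
step 14: stack=$ S  input=$  — expand S -> epsilon
Accept reached after 14 steps.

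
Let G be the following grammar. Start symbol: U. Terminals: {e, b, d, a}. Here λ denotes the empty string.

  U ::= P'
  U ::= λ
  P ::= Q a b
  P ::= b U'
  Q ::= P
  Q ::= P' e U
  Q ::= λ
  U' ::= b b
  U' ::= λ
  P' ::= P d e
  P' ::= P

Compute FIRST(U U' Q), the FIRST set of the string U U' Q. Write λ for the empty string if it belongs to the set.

FIRST(U') = {λ, b}
FIRST(U) = {λ, a, b}  (via P')
FIRST(P) = {a, b}  (via Q a b)
FIRST(P') = {a, b}  (via P d e, P)
FIRST(Q) = {λ, a, b}  (via P, P' e U)
FIRST(U U' Q): take FIRST of each symbol in turn, carrying on past any symbol whose FIRST contains λ; result {λ, a, b}.

{λ, a, b}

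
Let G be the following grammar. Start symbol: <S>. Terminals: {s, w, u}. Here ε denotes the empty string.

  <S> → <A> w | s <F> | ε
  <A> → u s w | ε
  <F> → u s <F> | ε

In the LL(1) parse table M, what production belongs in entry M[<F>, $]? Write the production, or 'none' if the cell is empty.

FIRST(<A>): from <A>→u s w we get {u}; from <A>→ε we get {ε}. So FIRST(<A>) = {ε, u}.
FIRST(<F>): from <F>→u s <F> we get {u}; from <F>→ε we get {ε}. So FIRST(<F>) = {ε, u}.
FIRST(<S>): from <S>→<A> w we get {u, w}; from <S>→s <F> we get {s}; from <S>→ε we get {ε}. So FIRST(<S>) = {ε, s, u, w}.
FOLLOW(<S>) includes $ since <S> is the start symbol.
FOLLOW(<S>): <S> appears on no right-hand side. Thus FOLLOW(<S>) = {$}.
FOLLOW(<F>): in <S>→s <F>, the suffix after <F> is empty, so FOLLOW(<F>) ⊇ FOLLOW(<S>) = {$}; in <F>→u s <F>, the suffix after <F> is empty (adds nothing new). Thus FOLLOW(<F>) = {$}.
For <F> → u s <F>: FIRST(u s <F>) = {u}, so it goes in M[<F>, t] for t ∈ {u}.
For <F> → ε: FIRST(ε) = {ε}, so it goes in M[<F>, t] for t ∈ {}; since ε ∈ FIRST, also for every t ∈ FOLLOW(<F>) = {$}.

<F> → ε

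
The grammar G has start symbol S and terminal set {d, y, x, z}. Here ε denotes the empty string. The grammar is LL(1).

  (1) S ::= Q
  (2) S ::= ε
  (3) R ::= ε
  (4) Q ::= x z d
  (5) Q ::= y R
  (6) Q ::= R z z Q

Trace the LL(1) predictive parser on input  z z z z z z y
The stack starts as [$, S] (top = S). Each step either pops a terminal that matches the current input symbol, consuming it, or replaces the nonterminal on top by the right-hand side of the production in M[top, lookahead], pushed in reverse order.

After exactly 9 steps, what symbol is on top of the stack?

     Stack      Input            Action
  1  $ S        z z z z z z y $  expand S ::= Q
  2  $ Q        z z z z z z y $  expand Q ::= R z z Q
  3  $ Q z z R  z z z z z z y $  expand R ::= ε
  4  $ Q z z    z z z z z z y $  match z
  5  $ Q z      z z z z z y $    match z
  6  $ Q        z z z z y $      expand Q ::= R z z Q
  7  $ Q z z R  z z z z y $      expand R ::= ε
  8  $ Q z z    z z z z y $      match z
  9  $ Q z      z z z y $        match z
Stack after step 9: $ Q (top = Q).

Q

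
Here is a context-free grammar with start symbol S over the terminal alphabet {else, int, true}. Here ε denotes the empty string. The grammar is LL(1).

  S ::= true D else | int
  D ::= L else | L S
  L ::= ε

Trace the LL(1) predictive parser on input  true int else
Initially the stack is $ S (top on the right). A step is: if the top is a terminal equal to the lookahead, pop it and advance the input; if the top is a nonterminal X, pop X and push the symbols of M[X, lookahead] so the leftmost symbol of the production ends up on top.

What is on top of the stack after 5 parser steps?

     Stack          Input            Action
  1  $ S            true int else $  expand S ::= true D else
  2  $ else D true  true int else $  match true
  3  $ else D       int else $       expand D ::= L S
  4  $ else S L     int else $       expand L ::= ε
  5  $ else S       int else $       expand S ::= int
Stack after step 5: $ else int (top = int).

int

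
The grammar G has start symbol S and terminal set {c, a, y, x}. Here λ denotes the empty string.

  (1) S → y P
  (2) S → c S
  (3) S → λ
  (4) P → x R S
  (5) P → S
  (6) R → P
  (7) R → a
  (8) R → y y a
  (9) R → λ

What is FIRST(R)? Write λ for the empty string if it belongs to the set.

{λ, a, c, x, y}

FIRST(S): from S→y P we get {y}; from S→c S we get {c}; from S→λ we get {λ}. So FIRST(S) = {λ, c, y}.
FIRST(P): from P→x R S we get {x}; from P→S we get {λ, c, y}. So FIRST(P) = {λ, c, x, y}.
FIRST(R): from R→P we get {λ, c, x, y}; from R→a we get {a}; from R→y y a we get {y}; from R→λ we get {λ}. So FIRST(R) = {λ, a, c, x, y}.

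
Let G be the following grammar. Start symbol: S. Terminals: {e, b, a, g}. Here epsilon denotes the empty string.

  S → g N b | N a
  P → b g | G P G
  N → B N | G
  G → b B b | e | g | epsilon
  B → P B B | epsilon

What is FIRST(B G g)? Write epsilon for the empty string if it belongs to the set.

FIRST(G): from G→b B b we get {b}; from G→e we get {e}; from G→g we get {g}; from G→epsilon we get {epsilon}. So FIRST(G) = {epsilon, b, e, g}.
FIRST(P): from P→b g we get {b}; from P→G P G we get {b, e, g}. So FIRST(P) = {b, e, g}.
FIRST(B): from B→P B B we get {b, e, g}; from B→epsilon we get {epsilon}. So FIRST(B) = {epsilon, b, e, g}.
FIRST(N): from N→B N we get {epsilon, b, e, g}; from N→G we get {epsilon, b, e, g}. So FIRST(N) = {epsilon, b, e, g}.
FIRST(S): from S→g N b we get {g}; from S→N a we get {a, b, e, g}. So FIRST(S) = {a, b, e, g}.
FIRST(B G g): take FIRST of each symbol in turn, carrying on past any symbol whose FIRST contains epsilon; result {b, e, g}.

{b, e, g}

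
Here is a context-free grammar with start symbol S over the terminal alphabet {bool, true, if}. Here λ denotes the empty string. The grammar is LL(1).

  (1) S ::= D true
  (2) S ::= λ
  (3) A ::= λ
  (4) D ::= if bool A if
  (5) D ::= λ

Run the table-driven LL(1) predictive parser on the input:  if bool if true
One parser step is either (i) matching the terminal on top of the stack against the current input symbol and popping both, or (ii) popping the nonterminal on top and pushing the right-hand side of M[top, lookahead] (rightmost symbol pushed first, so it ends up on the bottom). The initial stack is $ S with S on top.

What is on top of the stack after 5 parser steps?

if

     Stack                Input              Action
  1  $ S                  if bool if true $  expand S ::= D true
  2  $ true D             if bool if true $  expand D ::= if bool A if
  3  $ true if A bool if  if bool if true $  match if
  4  $ true if A bool     bool if true $     match bool
  5  $ true if A          if true $          expand A ::= λ
Stack after step 5: $ true if (top = if).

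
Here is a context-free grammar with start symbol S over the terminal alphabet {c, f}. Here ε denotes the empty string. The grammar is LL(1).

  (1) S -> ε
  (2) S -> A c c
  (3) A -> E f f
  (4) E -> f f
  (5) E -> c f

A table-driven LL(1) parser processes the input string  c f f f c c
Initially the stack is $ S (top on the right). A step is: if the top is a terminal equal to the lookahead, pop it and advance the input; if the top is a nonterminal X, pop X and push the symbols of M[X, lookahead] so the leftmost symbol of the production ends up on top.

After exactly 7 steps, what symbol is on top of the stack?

     Stack          Input          Action
  1  $ S            c f f f c c $  expand S -> A c c
  2  $ c c A        c f f f c c $  expand A -> E f f
  3  $ c c f f E    c f f f c c $  expand E -> c f
  4  $ c c f f f c  c f f f c c $  match c
  5  $ c c f f f    f f f c c $    match f
  6  $ c c f f      f f c c $      match f
  7  $ c c f        f c c $        match f
Stack after step 7: $ c c (top = c).

c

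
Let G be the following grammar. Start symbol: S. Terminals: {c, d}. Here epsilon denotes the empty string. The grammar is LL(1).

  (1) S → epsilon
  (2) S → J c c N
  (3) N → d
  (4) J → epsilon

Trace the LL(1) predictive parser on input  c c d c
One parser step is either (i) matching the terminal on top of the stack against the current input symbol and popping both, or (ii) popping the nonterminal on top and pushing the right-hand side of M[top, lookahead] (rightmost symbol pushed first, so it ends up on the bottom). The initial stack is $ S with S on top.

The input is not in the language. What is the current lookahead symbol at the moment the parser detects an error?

     Stack      Input      Action
  1  $ S        c c d c $  expand S → J c c N
  2  $ N c c J  c c d c $  expand J → epsilon
  3  $ N c c    c c d c $  match c
  4  $ N c      c d c $    match c
  5  $ N        d c $      expand N → d
  6  $ d        d c $      match d
  7  $          c $        error: stack empty but input remains

c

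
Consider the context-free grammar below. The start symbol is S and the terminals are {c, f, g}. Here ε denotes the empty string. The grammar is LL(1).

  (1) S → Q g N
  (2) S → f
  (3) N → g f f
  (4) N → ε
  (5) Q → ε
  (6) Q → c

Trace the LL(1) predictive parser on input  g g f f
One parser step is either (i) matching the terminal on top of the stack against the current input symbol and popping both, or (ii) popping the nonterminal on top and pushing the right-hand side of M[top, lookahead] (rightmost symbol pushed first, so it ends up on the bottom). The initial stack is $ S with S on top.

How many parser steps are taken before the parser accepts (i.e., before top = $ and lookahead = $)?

7

     Stack    Input      Action
  1  $ S      g g f f $  expand S → Q g N
  2  $ N g Q  g g f f $  expand Q → ε
  3  $ N g    g g f f $  match g
  4  $ N      g f f $    expand N → g f f
  5  $ f f g  g f f $    match g
  6  $ f f    f f $      match f
  7  $ f      f $        match f
Accept reached after 7 steps.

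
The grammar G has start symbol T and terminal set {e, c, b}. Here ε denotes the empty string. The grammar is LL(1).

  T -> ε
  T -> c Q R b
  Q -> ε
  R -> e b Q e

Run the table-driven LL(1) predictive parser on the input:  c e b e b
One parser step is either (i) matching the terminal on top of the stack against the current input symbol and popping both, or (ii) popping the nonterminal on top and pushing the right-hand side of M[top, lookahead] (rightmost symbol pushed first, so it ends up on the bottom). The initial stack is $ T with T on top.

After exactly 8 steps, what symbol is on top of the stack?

b

     Stack        Input        Action
  1  $ T          c e b e b $  expand T -> c Q R b
  2  $ b R Q c    c e b e b $  match c
  3  $ b R Q      e b e b $    expand Q -> ε
  4  $ b R        e b e b $    expand R -> e b Q e
  5  $ b e Q b e  e b e b $    match e
  6  $ b e Q b    b e b $      match b
  7  $ b e Q      e b $        expand Q -> ε
  8  $ b e        e b $        match e
Stack after step 8: $ b (top = b).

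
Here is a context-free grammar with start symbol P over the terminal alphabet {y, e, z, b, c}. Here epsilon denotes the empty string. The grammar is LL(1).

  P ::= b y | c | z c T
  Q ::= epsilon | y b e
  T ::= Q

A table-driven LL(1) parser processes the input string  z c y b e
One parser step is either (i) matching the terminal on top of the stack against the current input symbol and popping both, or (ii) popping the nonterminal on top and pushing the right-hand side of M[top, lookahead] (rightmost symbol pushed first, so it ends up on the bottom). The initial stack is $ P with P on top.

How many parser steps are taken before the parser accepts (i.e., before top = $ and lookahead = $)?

     Stack    Input        Action
  1  $ P      z c y b e $  expand P ::= z c T
  2  $ T c z  z c y b e $  match z
  3  $ T c    c y b e $    match c
  4  $ T      y b e $      expand T ::= Q
  5  $ Q      y b e $      expand Q ::= y b e
  6  $ e b y  y b e $      match y
  7  $ e b    b e $        match b
  8  $ e      e $          match e
Accept reached after 8 steps.

8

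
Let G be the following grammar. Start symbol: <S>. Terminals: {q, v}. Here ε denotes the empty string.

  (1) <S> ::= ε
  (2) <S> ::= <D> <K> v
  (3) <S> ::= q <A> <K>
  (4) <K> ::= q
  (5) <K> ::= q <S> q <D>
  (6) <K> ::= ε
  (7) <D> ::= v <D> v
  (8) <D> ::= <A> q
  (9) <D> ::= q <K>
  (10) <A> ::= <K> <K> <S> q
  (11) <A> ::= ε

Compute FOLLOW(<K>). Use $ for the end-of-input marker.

FIRST(<K>) = {ε, q}
FIRST(<S>) = {ε, q, v}  (via <D> <K> v)
FIRST(<A>) = {ε, q, v}  (via <K> <K> <S> q)
FIRST(<D>) = {q, v}  (via <A> q)
FOLLOW(<S>) includes $ since <S> is the start symbol.
FOLLOW(<S>): in <K>::=q <S> q <D>, <S> is followed by q <D> with FIRST {q}; in <A>::=<K> <K> <S> q, <S> is followed by q with FIRST {q}. Thus FOLLOW(<S>) = {$, q}.
FOLLOW(<A>): in <S>::=q <A> <K>, <A> is followed by <K> with FIRST {ε, q}; in <S>::=q <A> <K>, the suffix after <A> is nullable, so FOLLOW(<A>) ⊇ FOLLOW(<S>) = {$, q}; in <D>::=<A> q, <A> is followed by q with FIRST {q}. Thus FOLLOW(<A>) = {$, q}.
FOLLOW(<K>): in <S>::=<D> <K> v, <K> is followed by v with FIRST {v}; in <S>::=q <A> <K>, the suffix after <K> is empty, so FOLLOW(<K>) ⊇ FOLLOW(<S>) = {$, q}; in <D>::=q <K>, the suffix after <K> is empty, so FOLLOW(<K>) ⊇ FOLLOW(<D>) = {$, q, v}; in <A>::=<K> <K> <S> q (occurrence 1), <K> is followed by <K> <S> q with FIRST {q, v}; in <A>::=<K> <K> <S> q (occurrence 2), <K> is followed by <S> q with FIRST {q, v}. Thus FOLLOW(<K>) = {$, q, v}.
FOLLOW(<D>): in <S>::=<D> <K> v, <D> is followed by <K> v with FIRST {q, v}; in <K>::=q <S> q <D>, the suffix after <D> is empty, so FOLLOW(<D>) ⊇ FOLLOW(<K>) = {$, q, v}; in <D>::=v <D> v, <D> is followed by v with FIRST {v}. Thus FOLLOW(<D>) = {$, q, v}.

{$, q, v}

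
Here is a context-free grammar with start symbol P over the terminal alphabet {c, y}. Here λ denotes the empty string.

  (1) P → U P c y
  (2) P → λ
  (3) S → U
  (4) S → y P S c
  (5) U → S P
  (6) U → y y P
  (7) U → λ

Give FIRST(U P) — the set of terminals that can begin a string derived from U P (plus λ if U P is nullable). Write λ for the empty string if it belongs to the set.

FIRST(P) = {λ, c, y}  (via U P c y)
FIRST(S) = {λ, c, y}  (via U)
FIRST(U) = {λ, c, y}  (via S P)
FIRST(U P): take FIRST of each symbol in turn, carrying on past any symbol whose FIRST contains λ; result {λ, c, y}.

{λ, c, y}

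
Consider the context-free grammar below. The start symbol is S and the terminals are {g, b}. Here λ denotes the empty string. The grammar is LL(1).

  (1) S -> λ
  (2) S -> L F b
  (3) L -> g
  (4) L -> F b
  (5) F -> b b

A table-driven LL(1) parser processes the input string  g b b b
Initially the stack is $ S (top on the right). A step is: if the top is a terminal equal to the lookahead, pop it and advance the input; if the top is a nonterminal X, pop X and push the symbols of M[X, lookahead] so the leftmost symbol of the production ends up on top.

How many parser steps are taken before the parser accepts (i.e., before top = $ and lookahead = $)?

step 1: stack=$ S  input=g b b b $  — expand S -> L F b
step 2: stack=$ b F L  input=g b b b $  — expand L -> g
step 3: stack=$ b F g  input=g b b b $  — match g
step 4: stack=$ b F  input=b b b $  — expand F -> b b
step 5: stack=$ b b b  input=b b b $  — match b
step 6: stack=$ b b  input=b b $  — match b
step 7: stack=$ b  input=b $  — match b
Accept reached after 7 steps.

7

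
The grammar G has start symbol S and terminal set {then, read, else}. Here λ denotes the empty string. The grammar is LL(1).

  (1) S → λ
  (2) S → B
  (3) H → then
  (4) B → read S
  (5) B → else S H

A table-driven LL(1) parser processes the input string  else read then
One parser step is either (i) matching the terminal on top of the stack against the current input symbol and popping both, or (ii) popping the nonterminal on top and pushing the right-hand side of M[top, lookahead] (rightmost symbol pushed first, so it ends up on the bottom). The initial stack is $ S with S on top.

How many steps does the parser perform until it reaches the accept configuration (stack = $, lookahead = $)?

     Stack       Input             Action
  1  $ S         else read then $  expand S → B
  2  $ B         else read then $  expand B → else S H
  3  $ H S else  else read then $  match else
  4  $ H S       read then $       expand S → B
  5  $ H B       read then $       expand B → read S
  6  $ H S read  read then $       match read
  7  $ H S       then $            expand S → λ
  8  $ H         then $            expand H → then
  9  $ then      then $            match then
Accept reached after 9 steps.

9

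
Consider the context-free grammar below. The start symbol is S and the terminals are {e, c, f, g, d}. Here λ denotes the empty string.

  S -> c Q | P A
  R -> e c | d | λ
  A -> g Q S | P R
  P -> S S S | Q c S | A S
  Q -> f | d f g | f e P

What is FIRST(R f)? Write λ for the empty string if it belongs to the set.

{d, e, f}

FIRST(R): from R->e c we get {e}; from R->d we get {d}; from R->λ we get {λ}. So FIRST(R) = {λ, d, e}.
FIRST(Q): from Q->f we get {f}; from Q->d f g we get {d}; from Q->f e P we get {f}. So FIRST(Q) = {d, f}.
FIRST(S): from S->c Q we get {c}; from S->P A we get {c, d, f, g}. So FIRST(S) = {c, d, f, g}.
FIRST(A): from A->g Q S we get {g}; from A->P R we get {c, d, f, g}. So FIRST(A) = {c, d, f, g}.
FIRST(P): from P->S S S we get {c, d, f, g}; from P->Q c S we get {d, f}; from P->A S we get {c, d, f, g}. So FIRST(P) = {c, d, f, g}.
FIRST(R f): take FIRST of each symbol in turn, carrying on past any symbol whose FIRST contains λ; result {d, e, f}.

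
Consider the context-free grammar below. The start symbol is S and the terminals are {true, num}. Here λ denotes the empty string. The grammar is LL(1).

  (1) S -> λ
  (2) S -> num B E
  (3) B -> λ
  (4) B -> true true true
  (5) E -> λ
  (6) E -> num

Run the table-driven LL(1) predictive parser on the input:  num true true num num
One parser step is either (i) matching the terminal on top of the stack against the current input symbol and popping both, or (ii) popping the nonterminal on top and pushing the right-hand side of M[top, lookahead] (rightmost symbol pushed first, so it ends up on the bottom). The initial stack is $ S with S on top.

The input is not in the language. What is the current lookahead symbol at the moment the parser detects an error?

     Stack               Input                    Action
  1  $ S                 num true true num num $  expand S -> num B E
  2  $ E B num           num true true num num $  match num
  3  $ E B               true true num num $      expand B -> true true true
  4  $ E true true true  true true num num $      match true
  5  $ E true true       true num num $           match true
  6  $ E true            num num $                error: top is terminal true but lookahead is num

num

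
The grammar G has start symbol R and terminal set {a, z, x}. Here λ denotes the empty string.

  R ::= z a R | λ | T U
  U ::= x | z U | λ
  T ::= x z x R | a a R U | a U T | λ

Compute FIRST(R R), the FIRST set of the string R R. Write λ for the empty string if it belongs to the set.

{λ, a, x, z}

FIRST(U) = {λ, x, z}
FIRST(T) = {λ, a, x}
FIRST(R) = {λ, a, x, z}  (via T U)
FIRST(R R): take FIRST of each symbol in turn, carrying on past any symbol whose FIRST contains λ; result {λ, a, x, z}.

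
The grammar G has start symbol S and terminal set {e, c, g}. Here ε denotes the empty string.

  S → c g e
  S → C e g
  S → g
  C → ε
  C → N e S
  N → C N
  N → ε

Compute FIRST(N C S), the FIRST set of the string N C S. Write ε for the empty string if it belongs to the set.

{c, e, g}

FIRST(S) = {c, e, g}  (via C e g)
FIRST(C) = {ε, e}  (via N e S)
FIRST(N) = {ε, e}  (via C N)
FIRST(N C S): take FIRST of each symbol in turn, carrying on past any symbol whose FIRST contains ε; result {c, e, g}.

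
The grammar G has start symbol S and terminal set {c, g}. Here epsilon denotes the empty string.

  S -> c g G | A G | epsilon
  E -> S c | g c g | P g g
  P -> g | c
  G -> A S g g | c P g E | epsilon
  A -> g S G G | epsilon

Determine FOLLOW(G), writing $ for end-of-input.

{$, c, g}

FIRST(P): from P->g we get {g}; from P->c we get {c}. So FIRST(P) = {c, g}.
FIRST(A): from A->g S G G we get {g}; from A->epsilon we get {epsilon}. So FIRST(A) = {epsilon, g}.
FIRST(S): from S->c g G we get {c}; from S->A G we get {epsilon, c, g}; from S->epsilon we get {epsilon}. So FIRST(S) = {epsilon, c, g}.
FIRST(E): from E->S c we get {c, g}; from E->g c g we get {g}; from E->P g g we get {c, g}. So FIRST(E) = {c, g}.
FIRST(G): from G->A S g g we get {c, g}; from G->c P g E we get {c}; from G->epsilon we get {epsilon}. So FIRST(G) = {epsilon, c, g}.
FOLLOW(S) includes $ since S is the start symbol.
FOLLOW(P): in E->P g g, P is followed by g g with FIRST {g}; in G->c P g E, P is followed by g E with FIRST {g}. Thus FOLLOW(P) = {g}.
FOLLOW(S): in E->S c, S is followed by c with FIRST {c}; in G->A S g g, S is followed by g g with FIRST {g}; in A->g S G G, S is followed by G G with FIRST {epsilon, c, g}; in A->g S G G, the suffix after S is nullable, so FOLLOW(S) ⊇ FOLLOW(A) = {$, c, g}. Thus FOLLOW(S) = {$, c, g}.
FOLLOW(A): in S->A G, A is followed by G with FIRST {epsilon, c, g}; in S->A G, the suffix after A is nullable, so FOLLOW(A) ⊇ FOLLOW(S) = {$, c, g}; in G->A S g g, A is followed by S g g with FIRST {c, g}. Thus FOLLOW(A) = {$, c, g}.
FOLLOW(G): in S->c g G, the suffix after G is empty, so FOLLOW(G) ⊇ FOLLOW(S) = {$, c, g}; in S->A G, the suffix after G is empty, so FOLLOW(G) ⊇ FOLLOW(S) = {$, c, g}; in A->g S G G (occurrence 1), G is followed by G with FIRST {epsilon, c, g}; in A->g S G G (occurrence 1), the suffix after G is nullable, so FOLLOW(G) ⊇ FOLLOW(A) = {$, c, g}; in A->g S G G (occurrence 2), the suffix after G is empty, so FOLLOW(G) ⊇ FOLLOW(A) = {$, c, g}. Thus FOLLOW(G) = {$, c, g}.
FOLLOW(E): in G->c P g E, the suffix after E is empty, so FOLLOW(E) ⊇ FOLLOW(G) = {$, c, g}. Thus FOLLOW(E) = {$, c, g}.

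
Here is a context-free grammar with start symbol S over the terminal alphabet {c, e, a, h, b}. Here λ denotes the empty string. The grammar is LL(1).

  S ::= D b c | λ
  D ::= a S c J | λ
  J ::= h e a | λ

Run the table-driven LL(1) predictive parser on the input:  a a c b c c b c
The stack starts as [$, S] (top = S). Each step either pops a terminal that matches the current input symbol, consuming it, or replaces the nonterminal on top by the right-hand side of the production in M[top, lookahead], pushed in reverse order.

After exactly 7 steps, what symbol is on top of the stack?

c

step 1: stack=$ S  input=a a c b c c b c $  — expand S ::= D b c
step 2: stack=$ c b D  input=a a c b c c b c $  — expand D ::= a S c J
step 3: stack=$ c b J c S a  input=a a c b c c b c $  — match a
step 4: stack=$ c b J c S  input=a c b c c b c $  — expand S ::= D b c
step 5: stack=$ c b J c c b D  input=a c b c c b c $  — expand D ::= a S c J
step 6: stack=$ c b J c c b J c S a  input=a c b c c b c $  — match a
step 7: stack=$ c b J c c b J c S  input=c b c c b c $  — expand S ::= λ
Stack after step 7: $ c b J c c b J c (top = c).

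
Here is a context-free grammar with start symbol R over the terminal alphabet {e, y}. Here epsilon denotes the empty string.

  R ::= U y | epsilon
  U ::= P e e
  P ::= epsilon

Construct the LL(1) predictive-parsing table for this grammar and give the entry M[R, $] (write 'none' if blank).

R ::= epsilon

FIRST(P): from P::=epsilon we get {epsilon}. So FIRST(P) = {epsilon}.
FIRST(U): from U::=P e e we get {e}. So FIRST(U) = {e}.
FIRST(R): from R::=U y we get {e}; from R::=epsilon we get {epsilon}. So FIRST(R) = {epsilon, e}.
FOLLOW(R) includes $ since R is the start symbol.
FOLLOW(R): R appears on no right-hand side. Thus FOLLOW(R) = {$}.
For R ::= U y: FIRST(U y) = {e}, so it goes in M[R, t] for t ∈ {e}.
For R ::= epsilon: FIRST(epsilon) = {epsilon}, so it goes in M[R, t] for t ∈ {}; since epsilon ∈ FIRST, also for every t ∈ FOLLOW(R) = {$}.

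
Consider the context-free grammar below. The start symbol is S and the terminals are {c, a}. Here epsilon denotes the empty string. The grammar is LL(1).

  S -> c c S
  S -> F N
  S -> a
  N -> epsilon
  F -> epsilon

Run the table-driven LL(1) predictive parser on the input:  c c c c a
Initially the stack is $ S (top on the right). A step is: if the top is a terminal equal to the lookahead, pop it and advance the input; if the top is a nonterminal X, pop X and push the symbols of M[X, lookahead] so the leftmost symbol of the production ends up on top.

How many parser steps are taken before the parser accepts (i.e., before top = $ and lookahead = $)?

step 1: stack=$ S  input=c c c c a $  — expand S -> c c S
step 2: stack=$ S c c  input=c c c c a $  — match c
step 3: stack=$ S c  input=c c c a $  — match c
step 4: stack=$ S  input=c c a $  — expand S -> c c S
step 5: stack=$ S c c  input=c c a $  — match c
step 6: stack=$ S c  input=c a $  — match c
step 7: stack=$ S  input=a $  — expand S -> a
step 8: stack=$ a  input=a $  — match a
Accept reached after 8 steps.

8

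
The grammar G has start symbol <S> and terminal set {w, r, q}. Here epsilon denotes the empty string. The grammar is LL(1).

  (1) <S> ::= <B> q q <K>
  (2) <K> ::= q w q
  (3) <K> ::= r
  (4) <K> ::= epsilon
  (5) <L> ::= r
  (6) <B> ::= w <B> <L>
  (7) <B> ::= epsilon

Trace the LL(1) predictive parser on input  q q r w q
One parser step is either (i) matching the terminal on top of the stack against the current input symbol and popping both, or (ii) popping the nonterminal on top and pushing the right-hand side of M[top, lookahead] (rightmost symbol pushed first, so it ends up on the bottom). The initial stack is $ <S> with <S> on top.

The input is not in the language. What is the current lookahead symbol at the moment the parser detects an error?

w

step 1: stack=$ <S>  input=q q r w q $  — expand <S> ::= <B> q q <K>
step 2: stack=$ <K> q q <B>  input=q q r w q $  — expand <B> ::= epsilon
step 3: stack=$ <K> q q  input=q q r w q $  — match q
step 4: stack=$ <K> q  input=q r w q $  — match q
step 5: stack=$ <K>  input=r w q $  — expand <K> ::= r
step 6: stack=$ r  input=r w q $  — match r
step 7: stack=$  input=w q $  — error: stack empty but input remains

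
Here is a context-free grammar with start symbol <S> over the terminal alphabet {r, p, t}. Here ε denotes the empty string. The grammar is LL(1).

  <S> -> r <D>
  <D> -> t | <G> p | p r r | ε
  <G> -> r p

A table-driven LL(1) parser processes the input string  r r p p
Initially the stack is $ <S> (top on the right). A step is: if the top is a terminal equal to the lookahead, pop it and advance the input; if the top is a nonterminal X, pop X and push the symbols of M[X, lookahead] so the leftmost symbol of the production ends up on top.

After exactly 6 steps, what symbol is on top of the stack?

step 1: stack=$ <S>  input=r r p p $  — expand <S> -> r <D>
step 2: stack=$ <D> r  input=r r p p $  — match r
step 3: stack=$ <D>  input=r p p $  — expand <D> -> <G> p
step 4: stack=$ p <G>  input=r p p $  — expand <G> -> r p
step 5: stack=$ p p r  input=r p p $  — match r
step 6: stack=$ p p  input=p p $  — match p
Stack after step 6: $ p (top = p).

p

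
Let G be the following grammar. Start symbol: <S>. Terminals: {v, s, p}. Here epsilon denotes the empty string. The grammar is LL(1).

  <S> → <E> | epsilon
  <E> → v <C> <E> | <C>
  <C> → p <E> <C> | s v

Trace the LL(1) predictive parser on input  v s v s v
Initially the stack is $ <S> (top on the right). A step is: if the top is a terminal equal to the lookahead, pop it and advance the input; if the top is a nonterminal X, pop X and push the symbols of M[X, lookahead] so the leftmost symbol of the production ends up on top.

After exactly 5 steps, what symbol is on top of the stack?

     Stack        Input        Action
  1  $ <S>        v s v s v $  expand <S> → <E>
  2  $ <E>        v s v s v $  expand <E> → v <C> <E>
  3  $ <E> <C> v  v s v s v $  match v
  4  $ <E> <C>    s v s v $    expand <C> → s v
  5  $ <E> v s    s v s v $    match s
Stack after step 5: $ <E> v (top = v).

v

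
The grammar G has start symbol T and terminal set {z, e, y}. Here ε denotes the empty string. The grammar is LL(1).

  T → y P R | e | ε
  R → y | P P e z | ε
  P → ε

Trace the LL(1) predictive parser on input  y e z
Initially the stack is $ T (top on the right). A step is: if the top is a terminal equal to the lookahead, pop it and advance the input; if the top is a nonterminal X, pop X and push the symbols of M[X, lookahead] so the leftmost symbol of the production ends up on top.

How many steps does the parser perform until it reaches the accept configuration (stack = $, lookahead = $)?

8

     Stack      Input    Action
  1  $ T        y e z $  expand T → y P R
  2  $ R P y    y e z $  match y
  3  $ R P      e z $    expand P → ε
  4  $ R        e z $    expand R → P P e z
  5  $ z e P P  e z $    expand P → ε
  6  $ z e P    e z $    expand P → ε
  7  $ z e      e z $    match e
  8  $ z        z $      match z
Accept reached after 8 steps.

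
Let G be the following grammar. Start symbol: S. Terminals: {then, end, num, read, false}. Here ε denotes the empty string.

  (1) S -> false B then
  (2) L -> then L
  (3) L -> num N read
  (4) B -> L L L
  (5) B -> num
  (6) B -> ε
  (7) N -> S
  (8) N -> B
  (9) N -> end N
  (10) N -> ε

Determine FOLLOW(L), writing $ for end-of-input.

{num, read, then}

FIRST(S) = {false}
FIRST(L) = {num, then}
FIRST(B) = {ε, num, then}  (via L L L)
FIRST(N) = {ε, end, false, num, then}  (via S, B)
FOLLOW(S) includes $ since S is the start symbol.
FOLLOW(N): in L->num N read, N is followed by read with FIRST {read}; in N->end N, the suffix after N is empty (adds nothing new). Thus FOLLOW(N) = {read}.
FOLLOW(S): in N->S, the suffix after S is empty, so FOLLOW(S) ⊇ FOLLOW(N) = {read}. Thus FOLLOW(S) = {$, read}.
FOLLOW(B): in S->false B then, B is followed by then with FIRST {then}; in N->B, the suffix after B is empty, so FOLLOW(B) ⊇ FOLLOW(N) = {read}. Thus FOLLOW(B) = {read, then}.
FOLLOW(L): in L->then L, the suffix after L is empty (adds nothing new); in B->L L L (occurrence 1), L is followed by L L with FIRST {num, then}; in B->L L L (occurrence 2), L is followed by L with FIRST {num, then}; in B->L L L (occurrence 3), the suffix after L is empty, so FOLLOW(L) ⊇ FOLLOW(B) = {read, then}. Thus FOLLOW(L) = {num, read, then}.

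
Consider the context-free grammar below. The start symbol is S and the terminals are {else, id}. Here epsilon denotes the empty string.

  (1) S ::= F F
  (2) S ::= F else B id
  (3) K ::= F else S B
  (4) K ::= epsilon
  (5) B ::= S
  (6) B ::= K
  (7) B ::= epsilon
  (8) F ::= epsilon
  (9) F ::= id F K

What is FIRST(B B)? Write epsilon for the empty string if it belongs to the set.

FIRST(F) = {epsilon, id}
FIRST(S) = {epsilon, else, id}  (via F F, F else B id)
FIRST(K) = {epsilon, else, id}  (via F else S B)
FIRST(B) = {epsilon, else, id}  (via S, K)
FIRST(B B): take FIRST of each symbol in turn, carrying on past any symbol whose FIRST contains epsilon; result {epsilon, else, id}.

{epsilon, else, id}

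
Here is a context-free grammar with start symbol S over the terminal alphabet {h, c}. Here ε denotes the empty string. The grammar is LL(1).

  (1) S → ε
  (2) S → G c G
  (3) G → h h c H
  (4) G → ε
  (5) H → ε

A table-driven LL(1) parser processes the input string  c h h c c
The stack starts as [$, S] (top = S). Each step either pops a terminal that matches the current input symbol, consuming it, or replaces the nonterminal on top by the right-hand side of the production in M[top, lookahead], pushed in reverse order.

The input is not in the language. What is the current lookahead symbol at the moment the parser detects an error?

     Stack      Input        Action
  1  $ S        c h h c c $  expand S → G c G
  2  $ G c G    c h h c c $  expand G → ε
  3  $ G c      c h h c c $  match c
  4  $ G        h h c c $    expand G → h h c H
  5  $ H c h h  h h c c $    match h
  6  $ H c h    h c c $      match h
  7  $ H c      c c $        match c
  8  $ H        c $          expand H → ε
  9  $          c $          error: stack empty but input remains

c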